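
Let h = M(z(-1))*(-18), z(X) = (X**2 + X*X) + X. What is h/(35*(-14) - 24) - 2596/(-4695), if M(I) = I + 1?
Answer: 751682/1206615 ≈ 0.62297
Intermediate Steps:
z(X) = X + 2*X**2 (z(X) = (X**2 + X**2) + X = 2*X**2 + X = X + 2*X**2)
M(I) = 1 + I
h = -36 (h = (1 - (1 + 2*(-1)))*(-18) = (1 - (1 - 2))*(-18) = (1 - 1*(-1))*(-18) = (1 + 1)*(-18) = 2*(-18) = -36)
h/(35*(-14) - 24) - 2596/(-4695) = -36/(35*(-14) - 24) - 2596/(-4695) = -36/(-490 - 24) - 2596*(-1/4695) = -36/(-514) + 2596/4695 = -36*(-1/514) + 2596/4695 = 18/257 + 2596/4695 = 751682/1206615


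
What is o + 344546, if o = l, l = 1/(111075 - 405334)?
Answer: 101385761413/294259 ≈ 3.4455e+5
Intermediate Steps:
l = -1/294259 (l = 1/(-294259) = -1/294259 ≈ -3.3984e-6)
o = -1/294259 ≈ -3.3984e-6
o + 344546 = -1/294259 + 344546 = 101385761413/294259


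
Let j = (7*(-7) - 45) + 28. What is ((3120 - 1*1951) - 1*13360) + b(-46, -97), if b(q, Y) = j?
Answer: -12257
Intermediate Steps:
j = -66 (j = (-49 - 45) + 28 = -94 + 28 = -66)
b(q, Y) = -66
((3120 - 1*1951) - 1*13360) + b(-46, -97) = ((3120 - 1*1951) - 1*13360) - 66 = ((3120 - 1951) - 13360) - 66 = (1169 - 13360) - 66 = -12191 - 66 = -12257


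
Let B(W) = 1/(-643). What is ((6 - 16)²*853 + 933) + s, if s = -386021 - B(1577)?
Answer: -192763683/643 ≈ -2.9979e+5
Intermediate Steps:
B(W) = -1/643
s = -248211502/643 (s = -386021 - 1*(-1/643) = -386021 + 1/643 = -248211502/643 ≈ -3.8602e+5)
((6 - 16)²*853 + 933) + s = ((6 - 16)²*853 + 933) - 248211502/643 = ((-10)²*853 + 933) - 248211502/643 = (100*853 + 933) - 248211502/643 = (85300 + 933) - 248211502/643 = 86233 - 248211502/643 = -192763683/643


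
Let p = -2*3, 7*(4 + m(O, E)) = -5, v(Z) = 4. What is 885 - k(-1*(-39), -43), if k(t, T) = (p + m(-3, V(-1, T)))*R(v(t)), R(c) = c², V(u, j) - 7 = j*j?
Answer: 7395/7 ≈ 1056.4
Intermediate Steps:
V(u, j) = 7 + j² (V(u, j) = 7 + j*j = 7 + j²)
m(O, E) = -33/7 (m(O, E) = -4 + (⅐)*(-5) = -4 - 5/7 = -33/7)
p = -6
k(t, T) = -1200/7 (k(t, T) = (-6 - 33/7)*4² = -75/7*16 = -1200/7)
885 - k(-1*(-39), -43) = 885 - 1*(-1200/7) = 885 + 1200/7 = 7395/7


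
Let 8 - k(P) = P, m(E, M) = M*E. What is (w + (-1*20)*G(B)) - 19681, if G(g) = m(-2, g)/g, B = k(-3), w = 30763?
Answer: 11122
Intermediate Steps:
m(E, M) = E*M
k(P) = 8 - P
B = 11 (B = 8 - 1*(-3) = 8 + 3 = 11)
G(g) = -2 (G(g) = (-2*g)/g = -2)
(w + (-1*20)*G(B)) - 19681 = (30763 - 1*20*(-2)) - 19681 = (30763 - 20*(-2)) - 19681 = (30763 + 40) - 19681 = 30803 - 19681 = 11122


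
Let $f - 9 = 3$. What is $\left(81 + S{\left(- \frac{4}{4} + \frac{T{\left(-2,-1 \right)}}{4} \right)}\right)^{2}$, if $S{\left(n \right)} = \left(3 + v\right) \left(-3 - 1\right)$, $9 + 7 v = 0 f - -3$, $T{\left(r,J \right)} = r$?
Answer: $\frac{257049}{49} \approx 5245.9$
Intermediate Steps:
$f = 12$ ($f = 9 + 3 = 12$)
$v = - \frac{6}{7}$ ($v = - \frac{9}{7} + \frac{0 \cdot 12 - -3}{7} = - \frac{9}{7} + \frac{0 + 3}{7} = - \frac{9}{7} + \frac{1}{7} \cdot 3 = - \frac{9}{7} + \frac{3}{7} = - \frac{6}{7} \approx -0.85714$)
$S{\left(n \right)} = - \frac{60}{7}$ ($S{\left(n \right)} = \left(3 - \frac{6}{7}\right) \left(-3 - 1\right) = \frac{15}{7} \left(-4\right) = - \frac{60}{7}$)
$\left(81 + S{\left(- \frac{4}{4} + \frac{T{\left(-2,-1 \right)}}{4} \right)}\right)^{2} = \left(81 - \frac{60}{7}\right)^{2} = \left(\frac{507}{7}\right)^{2} = \frac{257049}{49}$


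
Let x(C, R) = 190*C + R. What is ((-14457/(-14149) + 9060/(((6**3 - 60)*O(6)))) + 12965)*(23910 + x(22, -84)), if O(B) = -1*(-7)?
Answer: 467845845679102/1287559 ≈ 3.6336e+8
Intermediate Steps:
x(C, R) = R + 190*C
O(B) = 7
((-14457/(-14149) + 9060/(((6**3 - 60)*O(6)))) + 12965)*(23910 + x(22, -84)) = ((-14457/(-14149) + 9060/(((6**3 - 60)*7))) + 12965)*(23910 + (-84 + 190*22)) = ((-14457*(-1/14149) + 9060/(((216 - 60)*7))) + 12965)*(23910 + (-84 + 4180)) = ((14457/14149 + 9060/((156*7))) + 12965)*(23910 + 4096) = ((14457/14149 + 9060/1092) + 12965)*28006 = ((14457/14149 + 9060*(1/1092)) + 12965)*28006 = ((14457/14149 + 755/91) + 12965)*28006 = (11998082/1287559 + 12965)*28006 = (16705200517/1287559)*28006 = 467845845679102/1287559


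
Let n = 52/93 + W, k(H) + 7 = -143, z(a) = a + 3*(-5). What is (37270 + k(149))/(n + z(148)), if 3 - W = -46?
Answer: 1726080/8489 ≈ 203.33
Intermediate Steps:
z(a) = -15 + a (z(a) = a - 15 = -15 + a)
k(H) = -150 (k(H) = -7 - 143 = -150)
W = 49 (W = 3 - 1*(-46) = 3 + 46 = 49)
n = 4609/93 (n = 52/93 + 49 = 4609/93 ≈ 49.559)
(37270 + k(149))/(n + z(148)) = (37270 - 150)/(4609/93 + (-15 + 148)) = 37120/(4609/93 + 133) = 37120/(16978/93) = 37120*(93/16978) = 1726080/8489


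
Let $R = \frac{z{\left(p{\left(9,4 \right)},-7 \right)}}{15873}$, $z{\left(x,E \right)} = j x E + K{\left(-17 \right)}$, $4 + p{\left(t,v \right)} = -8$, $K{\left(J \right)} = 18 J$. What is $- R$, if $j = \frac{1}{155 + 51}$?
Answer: $\frac{10492}{544973} \approx 0.019252$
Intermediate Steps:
$p{\left(t,v \right)} = -12$ ($p{\left(t,v \right)} = -4 - 8 = -12$)
$j = \frac{1}{206} \approx 0.0048544$
$z{\left(x,E \right)} = -306 + \frac{E x}{206}$ ($z{\left(x,E \right)} = \frac{x}{206} E + 18 \left(-17\right) = \frac{E x}{206} - 306 = -306 + \frac{E x}{206}$)
$R = - \frac{10492}{544973}$ ($R = \frac{-306 + \frac{1}{206} \left(-7\right) \left(-12\right)}{15873} = \left(-306 + \frac{42}{103}\right) \frac{1}{15873} = \left(- \frac{31476}{103}\right) \frac{1}{15873} = - \frac{10492}{544973} \approx -0.019252$)
$- R = \left(-1\right) \left(- \frac{10492}{544973}\right) = \frac{10492}{544973}$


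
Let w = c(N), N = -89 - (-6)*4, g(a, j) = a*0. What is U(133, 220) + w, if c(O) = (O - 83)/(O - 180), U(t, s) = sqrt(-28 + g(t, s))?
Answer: 148/245 + 2*I*sqrt(7) ≈ 0.60408 + 5.2915*I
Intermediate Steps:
g(a, j) = 0
N = -65 (N = -89 - 1*(-24) = -89 + 24 = -65)
U(t, s) = 2*I*sqrt(7) (U(t, s) = sqrt(-28 + 0) = sqrt(-28) = 2*I*sqrt(7))
c(O) = (-83 + O)/(-180 + O)
w = 148/245 (w = (-83 - 65)/(-180 - 65) = -148/(-245) = -1/245*(-148) = 148/245 ≈ 0.60408)
U(133, 220) + w = 2*I*sqrt(7) + 148/245 = 148/245 + 2*I*sqrt(7)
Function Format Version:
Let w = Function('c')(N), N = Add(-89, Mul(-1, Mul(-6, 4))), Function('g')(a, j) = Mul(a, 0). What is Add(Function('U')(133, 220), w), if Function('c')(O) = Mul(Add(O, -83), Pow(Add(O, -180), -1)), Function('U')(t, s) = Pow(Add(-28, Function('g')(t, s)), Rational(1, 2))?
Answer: Add(Rational(148, 245), Mul(2, I, Pow(7, Rational(1, 2)))) ≈ Add(0.60408, Mul(5.2915, I))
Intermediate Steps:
Function('g')(a, j) = 0
N = -65 (N = Add(-89, Mul(-1, -24)) = Add(-89, 24) = -65)
Function('U')(t, s) = Mul(2, I, Pow(7, Rational(1, 2))) (Function('U')(t, s) = Pow(Add(-28, 0), Rational(1, 2)) = Pow(-28, Rational(1, 2)) = Mul(2, I, Pow(7, Rational(1, 2))))
Function('c')(O) = Mul(Pow(Add(-180, O), -1), Add(-83, O)) (Function('c')(O) = Mul(Add(-83, O), Pow(Add(-180, O), -1)) = Mul(Pow(Add(-180, O), -1), Add(-83, O)))
w = Rational(148, 245) (w = Mul(Pow(Add(-180, -65), -1), Add(-83, -65)) = Mul(Pow(-245, -1), -148) = Mul(Rational(-1, 245), -148) = Rational(148, 245) ≈ 0.60408)
Add(Function('U')(133, 220), w) = Add(Mul(2, I, Pow(7, Rational(1, 2))), Rational(148, 245)) = Add(Rational(148, 245), Mul(2, I, Pow(7, Rational(1, 2))))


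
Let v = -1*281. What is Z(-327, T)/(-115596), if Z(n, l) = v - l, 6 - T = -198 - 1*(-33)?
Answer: 113/28899 ≈ 0.0039102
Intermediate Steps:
v = -281
T = 171 (T = 6 - (-198 - 1*(-33)) = 6 - (-198 + 33) = 6 - 1*(-165) = 6 + 165 = 171)
Z(n, l) = -281 - l
Z(-327, T)/(-115596) = (-281 - 1*171)/(-115596) = (-281 - 171)*(-1/115596) = -452*(-1/115596) = 113/28899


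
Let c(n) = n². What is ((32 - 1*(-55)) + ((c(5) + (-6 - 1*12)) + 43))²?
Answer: 18769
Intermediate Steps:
((32 - 1*(-55)) + ((c(5) + (-6 - 1*12)) + 43))² = ((32 - 1*(-55)) + ((5² + (-6 - 1*12)) + 43))² = ((32 + 55) + ((25 + (-6 - 12)) + 43))² = (87 + ((25 - 18) + 43))² = (87 + (7 + 43))² = (87 + 50)² = 137² = 18769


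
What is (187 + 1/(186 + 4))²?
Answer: 1262451961/36100 ≈ 34971.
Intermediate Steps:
(187 + 1/(186 + 4))² = (187 + 1/190)² = (35531/190)² = 1262451961/36100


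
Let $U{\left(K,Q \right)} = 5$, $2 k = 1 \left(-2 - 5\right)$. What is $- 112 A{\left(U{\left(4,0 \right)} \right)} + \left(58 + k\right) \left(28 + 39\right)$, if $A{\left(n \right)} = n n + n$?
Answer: $\frac{583}{2} \approx 291.5$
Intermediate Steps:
$k = - \frac{7}{2}$ ($k = \frac{1 \left(-2 - 5\right)}{2} = \frac{1 \left(-7\right)}{2} = \frac{1}{2} \left(-7\right) = - \frac{7}{2} \approx -3.5$)
$A{\left(n \right)} = n + n^{2}$ ($A{\left(n \right)} = n^{2} + n = n + n^{2}$)
$- 112 A{\left(U{\left(4,0 \right)} \right)} + \left(58 + k\right) \left(28 + 39\right) = - 112 \cdot 5 \left(1 + 5\right) + \left(58 - \frac{7}{2}\right) \left(28 + 39\right) = - 112 \cdot 5 \cdot 6 + \frac{109}{2} \cdot 67 = \left(-112\right) 30 + \frac{7303}{2} = -3360 + \frac{7303}{2} = \frac{583}{2}$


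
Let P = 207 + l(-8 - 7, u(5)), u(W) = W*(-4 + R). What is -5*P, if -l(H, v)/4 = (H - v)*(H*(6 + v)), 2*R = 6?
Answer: 1965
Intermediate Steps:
R = 3 (R = (1/2)*6 = 3)
u(W) = -W (u(W) = W*(-4 + 3) = W*(-1) = -W)
l(H, v) = -4*H*(6 + v)*(H - v) (l(H, v) = -4*(H - v)*H*(6 + v) = -4*H*(6 + v)*(H - v))
P = -393 (P = 207 + 4*(-8 - 7)*((-1*5)**2 - 6*(-8 - 7) + 6*(-1*5) - (-8 - 7)*(-1*5)) = 207 + 4*(-15)*((-5)**2 - 6*(-15) + 6*(-5) - 1*(-15)*(-5)) = 207 + 4*(-15)*(25 + 90 - 30 - 75) = 207 + 4*(-15)*10 = 207 - 600 = -393)
-5*P = -5*(-393) = 1965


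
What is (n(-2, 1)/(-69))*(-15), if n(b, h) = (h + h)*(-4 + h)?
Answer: -30/23 ≈ -1.3043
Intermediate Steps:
n(b, h) = 2*h*(-4 + h) (n(b, h) = (2*h)*(-4 + h) = 2*h*(-4 + h))
(n(-2, 1)/(-69))*(-15) = ((2*1*(-4 + 1))/(-69))*(-15) = ((2*1*(-3))*(-1/69))*(-15) = -6*(-1/69)*(-15) = (2/23)*(-15) = -30/23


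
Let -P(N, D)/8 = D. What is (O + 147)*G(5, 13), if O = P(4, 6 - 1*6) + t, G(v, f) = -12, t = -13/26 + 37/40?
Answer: -17691/10 ≈ -1769.1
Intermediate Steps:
P(N, D) = -8*D
t = 17/40 (t = -13*1/26 + 37*(1/40) = -½ + 37/40 = 17/40 ≈ 0.42500)
O = 17/40 (O = -8*(6 - 1*6) + 17/40 = -8*(6 - 6) + 17/40 = -8*0 + 17/40 = 0 + 17/40 = 17/40 ≈ 0.42500)
(O + 147)*G(5, 13) = (17/40 + 147)*(-12) = (5897/40)*(-12) = -17691/10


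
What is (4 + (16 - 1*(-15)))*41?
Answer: 1435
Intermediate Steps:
(4 + (16 - 1*(-15)))*41 = (4 + (16 + 15))*41 = (4 + 31)*41 = 35*41 = 1435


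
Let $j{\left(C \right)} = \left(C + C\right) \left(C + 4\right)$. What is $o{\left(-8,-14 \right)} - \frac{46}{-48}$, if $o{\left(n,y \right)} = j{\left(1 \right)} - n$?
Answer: $\frac{455}{24} \approx 18.958$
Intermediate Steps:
$j{\left(C \right)} = 2 C \left(4 + C\right)$
$o{\left(n,y \right)} = 10 - n$ ($o{\left(n,y \right)} = 2 \cdot 1 \left(4 + 1\right) - n = 2 \cdot 1 \cdot 5 - n = 10 - n$)
$o{\left(-8,-14 \right)} - \frac{46}{-48} = \left(10 - -8\right) - \frac{46}{-48} = \left(10 + 8\right) - - \frac{23}{24} = 18 + \frac{23}{24} = \frac{455}{24}$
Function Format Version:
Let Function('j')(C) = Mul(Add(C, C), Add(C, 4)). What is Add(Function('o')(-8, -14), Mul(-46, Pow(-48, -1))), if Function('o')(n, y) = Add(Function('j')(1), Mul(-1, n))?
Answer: Rational(455, 24) ≈ 18.958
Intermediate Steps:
Function('j')(C) = Mul(2, C, Add(4, C)) (Function('j')(C) = Mul(Mul(2, C), Add(4, C)) = Mul(2, C, Add(4, C)))
Function('o')(n, y) = Add(10, Mul(-1, n)) (Function('o')(n, y) = Add(Mul(2, 1, Add(4, 1)), Mul(-1, n)) = Add(Mul(2, 1, 5), Mul(-1, n)) = Add(10, Mul(-1, n)))
Add(Function('o')(-8, -14), Mul(-46, Pow(-48, -1))) = Add(Add(10, Mul(-1, -8)), Mul(-46, Pow(-48, -1))) = Add(Add(10, 8), Mul(-46, Rational(-1, 48))) = Add(18, Rational(23, 24)) = Rational(455, 24)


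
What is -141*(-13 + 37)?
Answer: -3384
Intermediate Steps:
-141*(-13 + 37) = -141*24 = -3384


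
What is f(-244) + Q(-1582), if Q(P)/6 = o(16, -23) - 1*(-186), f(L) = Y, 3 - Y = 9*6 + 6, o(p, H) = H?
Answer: 921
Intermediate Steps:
Y = -57 (Y = 3 - (9*6 + 6) = 3 - (54 + 6) = 3 - 1*60 = 3 - 60 = -57)
f(L) = -57
Q(P) = 978 (Q(P) = 6*(-23 - 1*(-186)) = 6*(-23 + 186) = 6*163 = 978)
f(-244) + Q(-1582) = -57 + 978 = 921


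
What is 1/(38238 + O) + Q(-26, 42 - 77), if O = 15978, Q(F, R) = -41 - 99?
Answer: -7590239/54216 ≈ -140.00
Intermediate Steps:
Q(F, R) = -140
1/(38238 + O) + Q(-26, 42 - 77) = 1/(38238 + 15978) - 140 = 1/54216 - 140 = -7590239/54216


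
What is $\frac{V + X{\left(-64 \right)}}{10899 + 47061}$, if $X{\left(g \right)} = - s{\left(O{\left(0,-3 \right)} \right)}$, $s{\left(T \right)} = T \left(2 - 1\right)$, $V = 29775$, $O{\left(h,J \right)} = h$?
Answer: $\frac{1985}{3864} \approx 0.51372$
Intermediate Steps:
$s{\left(T \right)} = T$ ($s{\left(T \right)} = T 1 = T$)
$X{\left(g \right)} = 0$ ($X{\left(g \right)} = \left(-1\right) 0 = 0$)
$\frac{V + X{\left(-64 \right)}}{10899 + 47061} = \frac{29775 + 0}{10899 + 47061} = \frac{29775}{57960} = 29775 \cdot \frac{1}{57960} = \frac{1985}{3864}$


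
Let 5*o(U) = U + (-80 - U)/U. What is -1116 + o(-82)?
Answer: -232143/205 ≈ -1132.4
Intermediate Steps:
o(U) = U/5 + (-80 - U)/(5*U) (o(U) = (U + (-80 - U)/U)/5 = U/5 + (-80 - U)/(5*U))
-1116 + o(-82) = -1116 + (⅕)*(-80 - 82*(-1 - 82))/(-82) = -1116 + (⅕)*(-1/82)*(-80 - 82*(-83)) = -1116 + (⅕)*(-1/82)*(-80 + 6806) = -1116 + (⅕)*(-1/82)*6726 = -1116 - 3363/205 = -232143/205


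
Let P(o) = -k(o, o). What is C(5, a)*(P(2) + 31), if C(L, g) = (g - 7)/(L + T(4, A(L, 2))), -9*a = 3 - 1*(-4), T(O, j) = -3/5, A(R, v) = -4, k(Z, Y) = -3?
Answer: -5950/99 ≈ -60.101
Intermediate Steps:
P(o) = 3 (P(o) = -1*(-3) = 3)
T(O, j) = -⅗ (T(O, j) = -3*⅕ = -⅗)
a = -7/9 (a = -(3 - 1*(-4))/9 = -(3 + 4)/9 = -⅑*7 = -7/9 ≈ -0.77778)
C(L, g) = (-7 + g)/(-⅗ + L) (C(L, g) = (g - 7)/(L - ⅗) = (-7 + g)/(-⅗ + L))
C(5, a)*(P(2) + 31) = (5*(-7 - 7/9)/(-3 + 5*5))*(3 + 31) = (5*(-70/9)/(-3 + 25))*34 = (5*(-70/9)/22)*34 = (5*(1/22)*(-70/9))*34 = -175/99*34 = -5950/99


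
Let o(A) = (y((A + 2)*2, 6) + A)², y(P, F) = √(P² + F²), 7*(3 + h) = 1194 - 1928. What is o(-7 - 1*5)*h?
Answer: -437900/7 + 36240*√109/7 ≈ -8506.2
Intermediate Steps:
h = -755/7 (h = -3 + (1194 - 1928)/7 = -3 + (⅐)*(-734) = -3 - 734/7 = -755/7 ≈ -107.86)
y(P, F) = √(F² + P²)
o(A) = (A + √(36 + (4 + 2*A)²))² (o(A) = (√(6² + ((A + 2)*2)²) + A)² = (√(36 + ((2 + A)*2)²) + A)² = (√(36 + (4 + 2*A)²) + A)² = (A + √(36 + (4 + 2*A)²))²)
o(-7 - 1*5)*h = ((-7 - 1*5) + 2*√(9 + (2 + (-7 - 1*5))²))²*(-755/7) = ((-7 - 5) + 2*√(9 + (2 + (-7 - 5))²))²*(-755/7) = (-12 + 2*√(9 + (2 - 12)²))²*(-755/7) = (-12 + 2*√(9 + (-10)²))²*(-755/7) = (-12 + 2*√(9 + 100))²*(-755/7) = (-12 + 2*√109)²*(-755/7) = -755*(-12 + 2*√109)²/7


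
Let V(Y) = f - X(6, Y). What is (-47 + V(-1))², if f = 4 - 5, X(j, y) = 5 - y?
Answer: 2916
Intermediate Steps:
f = -1
V(Y) = -6 + Y (V(Y) = -1 - (5 - Y) = -1 + (-5 + Y) = -6 + Y)
(-47 + V(-1))² = (-47 + (-6 - 1))² = (-47 - 7)² = (-54)² = 2916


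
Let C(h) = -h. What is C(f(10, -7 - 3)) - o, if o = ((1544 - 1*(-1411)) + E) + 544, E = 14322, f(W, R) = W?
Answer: -17831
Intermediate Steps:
o = 17821 (o = ((1544 - 1*(-1411)) + 14322) + 544 = ((1544 + 1411) + 14322) + 544 = (2955 + 14322) + 544 = 17277 + 544 = 17821)
C(f(10, -7 - 3)) - o = -1*10 - 1*17821 = -10 - 17821 = -17831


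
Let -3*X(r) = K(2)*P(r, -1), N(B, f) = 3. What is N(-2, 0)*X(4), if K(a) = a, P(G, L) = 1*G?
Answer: -8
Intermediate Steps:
P(G, L) = G
X(r) = -2*r/3
N(-2, 0)*X(4) = 3*(-2/3*4) = 3*(-8/3) = -8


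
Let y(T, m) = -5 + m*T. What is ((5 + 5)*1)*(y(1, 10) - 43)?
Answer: -380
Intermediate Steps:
y(T, m) = -5 + T*m
((5 + 5)*1)*(y(1, 10) - 43) = ((5 + 5)*1)*((-5 + 1*10) - 43) = (10*1)*((-5 + 10) - 43) = 10*(5 - 43) = 10*(-38) = -380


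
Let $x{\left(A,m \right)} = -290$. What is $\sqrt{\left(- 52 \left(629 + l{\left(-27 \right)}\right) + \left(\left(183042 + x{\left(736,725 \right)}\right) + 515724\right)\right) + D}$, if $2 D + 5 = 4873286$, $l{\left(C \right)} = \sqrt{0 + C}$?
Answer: $\frac{\sqrt{12409634 - 624 i \sqrt{3}}}{2} \approx 1761.4 - 0.076702 i$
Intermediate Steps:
$l{\left(C \right)} = \sqrt{C}$
$D = \frac{4873281}{2}$ ($D = - \frac{5}{2} + \frac{1}{2} \cdot 4873286 = - \frac{5}{2} + 2436643 = \frac{4873281}{2} \approx 2.4366 \cdot 10^{6}$)
$\sqrt{\left(- 52 \left(629 + l{\left(-27 \right)}\right) + \left(\left(183042 + x{\left(736,725 \right)}\right) + 515724\right)\right) + D} = \sqrt{\left(- 52 \left(629 + \sqrt{-27}\right) + \left(\left(183042 - 290\right) + 515724\right)\right) + \frac{4873281}{2}} = \sqrt{\left(- 52 \left(629 + 3 i \sqrt{3}\right) + \left(182752 + 515724\right)\right) + \frac{4873281}{2}} = \sqrt{\left(\left(-32708 - 156 i \sqrt{3}\right) + 698476\right) + \frac{4873281}{2}} = \sqrt{\left(665768 - 156 i \sqrt{3}\right) + \frac{4873281}{2}} = \sqrt{\frac{6204817}{2} - 156 i \sqrt{3}}$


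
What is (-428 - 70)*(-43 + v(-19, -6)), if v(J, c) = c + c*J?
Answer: -32370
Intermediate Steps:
v(J, c) = c + J*c
(-428 - 70)*(-43 + v(-19, -6)) = (-428 - 70)*(-43 - 6*(1 - 19)) = -498*(-43 - 6*(-18)) = -498*(-43 + 108) = -498*65 = -32370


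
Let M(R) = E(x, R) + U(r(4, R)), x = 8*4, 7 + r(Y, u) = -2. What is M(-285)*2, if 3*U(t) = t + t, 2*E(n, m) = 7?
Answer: -5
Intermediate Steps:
r(Y, u) = -9 (r(Y, u) = -7 - 2 = -9)
x = 32
E(n, m) = 7/2 (E(n, m) = (1/2)*7 = 7/2)
U(t) = 2*t/3 (U(t) = (t + t)/3 = (2*t)/3 = 2*t/3)
M(R) = -5/2 (M(R) = 7/2 + (2/3)*(-9) = 7/2 - 6 = -5/2)
M(-285)*2 = -5/2*2 = -5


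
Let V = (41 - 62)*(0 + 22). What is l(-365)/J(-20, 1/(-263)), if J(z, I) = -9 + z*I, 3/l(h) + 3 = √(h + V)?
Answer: 2367/1962092 + 789*I*√827/1962092 ≈ 0.0012064 + 0.011564*I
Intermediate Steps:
V = -462 (V = -21*22 = -462)
l(h) = 3/(-3 + √(-462 + h)) (l(h) = 3/(-3 + √(h - 462)) = 3/(-3 + √(-462 + h)))
J(z, I) = -9 + I*z
l(-365)/J(-20, 1/(-263)) = (3/(-3 + √(-462 - 365)))/(-9 - 20/(-263)) = (3/(-3 + √(-827)))/(-9 - 1/263*(-20)) = (3/(-3 + I*√827))/(-9 + 20/263) = (3/(-3 + I*√827))/(-2347/263) = (3/(-3 + I*√827))*(-263/2347) = -789/(2347*(-3 + I*√827))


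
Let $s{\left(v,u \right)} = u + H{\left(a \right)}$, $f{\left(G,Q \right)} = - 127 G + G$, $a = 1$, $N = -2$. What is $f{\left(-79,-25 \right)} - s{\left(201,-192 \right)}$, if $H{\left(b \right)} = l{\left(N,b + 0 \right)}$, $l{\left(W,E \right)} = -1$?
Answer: $10147$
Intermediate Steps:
$H{\left(b \right)} = -1$
$f{\left(G,Q \right)} = - 126 G$
$s{\left(v,u \right)} = -1 + u$ ($s{\left(v,u \right)} = u - 1 = -1 + u$)
$f{\left(-79,-25 \right)} - s{\left(201,-192 \right)} = \left(-126\right) \left(-79\right) - \left(-1 - 192\right) = 9954 - -193 = 9954 + 193 = 10147$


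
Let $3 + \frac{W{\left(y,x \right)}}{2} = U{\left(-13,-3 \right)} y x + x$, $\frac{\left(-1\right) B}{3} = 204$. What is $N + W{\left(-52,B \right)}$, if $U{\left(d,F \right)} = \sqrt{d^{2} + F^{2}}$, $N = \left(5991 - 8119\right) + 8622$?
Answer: $5264 + 63648 \sqrt{178} \approx 8.5443 \cdot 10^{5}$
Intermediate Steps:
$B = -612$ ($B = \left(-3\right) 204 = -612$)
$N = 6494$ ($N = -2128 + 8622 = 6494$)
$U{\left(d,F \right)} = \sqrt{F^{2} + d^{2}}$
$W{\left(y,x \right)} = -6 + 2 x + 2 x y \sqrt{178}$ ($W{\left(y,x \right)} = -6 + 2 \left(\sqrt{\left(-3\right)^{2} + \left(-13\right)^{2}} y x + x\right) = -6 + 2 \left(\sqrt{9 + 169} y x + x\right) = -6 + 2 \left(\sqrt{178} y x + x\right) = -6 + 2 \left(y \sqrt{178} x + x\right) = -6 + 2 \left(x y \sqrt{178} + x\right) = -6 + 2 \left(x + x y \sqrt{178}\right) = -6 + \left(2 x + 2 x y \sqrt{178}\right) = -6 + 2 x + 2 x y \sqrt{178}$)
$N + W{\left(-52,B \right)} = 6494 + \left(-6 + 2 \left(-612\right) + 2 \left(-612\right) \left(-52\right) \sqrt{178}\right) = 6494 - \left(1230 - 63648 \sqrt{178}\right) = 5264 + 63648 \sqrt{178}$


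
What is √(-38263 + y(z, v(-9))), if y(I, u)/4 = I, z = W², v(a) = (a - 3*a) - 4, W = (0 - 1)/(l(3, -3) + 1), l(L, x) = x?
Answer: I*√38262 ≈ 195.61*I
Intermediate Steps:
W = ½ (W = (0 - 1)/(-3 + 1) = -1/(-2) = -1*(-½) = ½ ≈ 0.50000)
v(a) = -4 - 2*a (v(a) = -2*a - 4 = -4 - 2*a)
z = ¼ (z = (½)² = ¼ ≈ 0.25000)
y(I, u) = 4*I
√(-38263 + y(z, v(-9))) = √(-38263 + 4*(¼)) = √(-38263 + 1) = √(-38262) = I*√38262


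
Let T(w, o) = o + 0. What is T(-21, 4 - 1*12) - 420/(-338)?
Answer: -1142/169 ≈ -6.7574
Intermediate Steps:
T(w, o) = o
T(-21, 4 - 1*12) - 420/(-338) = (4 - 1*12) - 420/(-338) = (4 - 12) - 420*(-1)/338 = -8 - 1*(-210/169) = -8 + 210/169 = -1142/169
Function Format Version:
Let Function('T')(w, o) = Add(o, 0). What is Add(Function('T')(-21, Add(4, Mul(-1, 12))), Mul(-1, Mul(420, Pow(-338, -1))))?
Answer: Rational(-1142, 169) ≈ -6.7574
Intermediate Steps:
Function('T')(w, o) = o
Add(Function('T')(-21, Add(4, Mul(-1, 12))), Mul(-1, Mul(420, Pow(-338, -1)))) = Add(Add(4, Mul(-1, 12)), Mul(-1, Mul(420, Pow(-338, -1)))) = Add(Add(4, -12), Mul(-1, Mul(420, Rational(-1, 338)))) = Add(-8, Mul(-1, Rational(-210, 169))) = Add(-8, Rational(210, 169)) = Rational(-1142, 169)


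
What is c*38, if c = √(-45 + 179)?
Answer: 38*√134 ≈ 439.88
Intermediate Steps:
c = √134 ≈ 11.576
c*38 = √134*38 = 38*√134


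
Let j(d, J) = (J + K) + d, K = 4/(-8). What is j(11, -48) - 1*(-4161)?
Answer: 8247/2 ≈ 4123.5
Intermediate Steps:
K = -1/2 (K = 4*(-1/8) = -1/2 ≈ -0.50000)
j(d, J) = -1/2 + J + d (j(d, J) = (J - 1/2) + d = (-1/2 + J) + d = -1/2 + J + d)
j(11, -48) - 1*(-4161) = (-1/2 - 48 + 11) - 1*(-4161) = -75/2 + 4161 = 8247/2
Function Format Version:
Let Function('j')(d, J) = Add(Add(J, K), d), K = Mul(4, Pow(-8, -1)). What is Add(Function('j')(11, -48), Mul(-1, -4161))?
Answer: Rational(8247, 2) ≈ 4123.5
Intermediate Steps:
K = Rational(-1, 2) (K = Mul(4, Rational(-1, 8)) = Rational(-1, 2) ≈ -0.50000)
Function('j')(d, J) = Add(Rational(-1, 2), J, d) (Function('j')(d, J) = Add(Add(J, Rational(-1, 2)), d) = Add(Add(Rational(-1, 2), J), d) = Add(Rational(-1, 2), J, d))
Add(Function('j')(11, -48), Mul(-1, -4161)) = Add(Add(Rational(-1, 2), -48, 11), Mul(-1, -4161)) = Add(Rational(-75, 2), 4161) = Rational(8247, 2)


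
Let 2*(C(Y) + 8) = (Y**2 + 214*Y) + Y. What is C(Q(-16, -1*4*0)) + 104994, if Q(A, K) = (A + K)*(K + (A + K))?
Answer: 165274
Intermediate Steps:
Q(A, K) = (A + K)*(A + 2*K)
C(Y) = -8 + Y**2/2 + 215*Y/2 (C(Y) = -8 + ((Y**2 + 214*Y) + Y)/2 = -8 + (Y**2 + 215*Y)/2 = -8 + (Y**2/2 + 215*Y/2) = -8 + Y**2/2 + 215*Y/2)
C(Q(-16, -1*4*0)) + 104994 = (-8 + ((-16)**2 + 2*(-1*4*0)**2 + 3*(-16)*(-1*4*0))**2/2 + 215*((-16)**2 + 2*(-1*4*0)**2 + 3*(-16)*(-1*4*0))/2) + 104994 = (-8 + (256 + 2*(-4*0)**2 + 3*(-16)*(-4*0))**2/2 + 215*(256 + 2*(-4*0)**2 + 3*(-16)*(-4*0))/2) + 104994 = (-8 + (256 + 2*0**2 + 3*(-16)*0)**2/2 + 215*(256 + 2*0**2 + 3*(-16)*0)/2) + 104994 = (-8 + (256 + 2*0 + 0)**2/2 + 215*(256 + 2*0 + 0)/2) + 104994 = (-8 + (256 + 0 + 0)**2/2 + 215*(256 + 0 + 0)/2) + 104994 = (-8 + (1/2)*256**2 + (215/2)*256) + 104994 = (-8 + (1/2)*65536 + 27520) + 104994 = (-8 + 32768 + 27520) + 104994 = 60280 + 104994 = 165274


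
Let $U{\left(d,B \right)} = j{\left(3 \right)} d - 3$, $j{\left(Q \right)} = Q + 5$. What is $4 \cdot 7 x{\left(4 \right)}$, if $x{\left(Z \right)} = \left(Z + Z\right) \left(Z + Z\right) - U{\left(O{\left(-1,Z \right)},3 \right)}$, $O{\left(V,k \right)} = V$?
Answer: $2100$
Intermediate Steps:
$j{\left(Q \right)} = 5 + Q$
$U{\left(d,B \right)} = -3 + 8 d$ ($U{\left(d,B \right)} = \left(5 + 3\right) d - 3 = 8 d - 3 = -3 + 8 d$)
$x{\left(Z \right)} = 11 + 4 Z^{2}$ ($x{\left(Z \right)} = \left(Z + Z\right) \left(Z + Z\right) - \left(-3 + 8 \left(-1\right)\right) = 2 Z 2 Z - \left(-3 - 8\right) = 4 Z^{2} - -11 = 4 Z^{2} + 11 = 11 + 4 Z^{2}$)
$4 \cdot 7 x{\left(4 \right)} = 4 \cdot 7 \left(11 + 4 \cdot 4^{2}\right) = 28 \left(11 + 4 \cdot 16\right) = 28 \left(11 + 64\right) = 28 \cdot 75 = 2100$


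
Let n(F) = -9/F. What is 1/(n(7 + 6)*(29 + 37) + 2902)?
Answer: 13/37132 ≈ 0.00035010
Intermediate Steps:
1/(n(7 + 6)*(29 + 37) + 2902) = 1/((-9/(7 + 6))*(29 + 37) + 2902) = 1/(-9/13*66 + 2902) = 1/(-594/13 + 2902) = 1/(37132/13) = 13/37132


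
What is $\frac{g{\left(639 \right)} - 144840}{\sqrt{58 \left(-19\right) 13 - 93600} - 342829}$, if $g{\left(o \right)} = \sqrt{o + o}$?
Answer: $\frac{49655352360}{117531831167} - \frac{1028487 \sqrt{142}}{117531831167} - \frac{6 i \sqrt{3831373}}{117531831167} + \frac{144840 i \sqrt{107926}}{117531831167} \approx 0.42238 + 0.00040475 i$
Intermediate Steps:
$g{\left(o \right)} = \sqrt{2} \sqrt{o}$ ($g{\left(o \right)} = \sqrt{2 o} = \sqrt{2} \sqrt{o}$)
$\frac{g{\left(639 \right)} - 144840}{\sqrt{58 \left(-19\right) 13 - 93600} - 342829} = \frac{\sqrt{2} \sqrt{639} - 144840}{\sqrt{58 \left(-19\right) 13 - 93600} - 342829} = \frac{\sqrt{2} \cdot 3 \sqrt{71} - 144840}{\sqrt{\left(-1102\right) 13 - 93600} - 342829} = \frac{3 \sqrt{142} - 144840}{\sqrt{-14326 - 93600} - 342829} = \frac{-144840 + 3 \sqrt{142}}{\sqrt{-107926} - 342829} = \frac{-144840 + 3 \sqrt{142}}{i \sqrt{107926} - 342829} = \frac{-144840 + 3 \sqrt{142}}{-342829 + i \sqrt{107926}}$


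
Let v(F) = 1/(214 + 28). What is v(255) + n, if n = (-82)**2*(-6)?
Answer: -9763247/242 ≈ -40344.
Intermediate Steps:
n = -40344 (n = 6724*(-6) = -40344)
v(F) = 1/242
v(255) + n = 1/242 - 40344 = -9763247/242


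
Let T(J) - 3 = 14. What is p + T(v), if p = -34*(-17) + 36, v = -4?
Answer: 631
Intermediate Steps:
T(J) = 17 (T(J) = 3 + 14 = 17)
p = 614 (p = 578 + 36 = 614)
p + T(v) = 614 + 17 = 631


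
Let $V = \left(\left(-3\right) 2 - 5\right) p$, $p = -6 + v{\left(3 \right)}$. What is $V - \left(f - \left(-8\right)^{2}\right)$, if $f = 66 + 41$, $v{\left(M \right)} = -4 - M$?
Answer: $100$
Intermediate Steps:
$f = 107$
$p = -13$ ($p = -6 - 7 = -13$)
$V = 143$ ($V = \left(\left(-3\right) 2 - 5\right) \left(-13\right) = \left(-6 - 5\right) \left(-13\right) = \left(-11\right) \left(-13\right) = 143$)
$V - \left(f - \left(-8\right)^{2}\right) = 143 - \left(107 - \left(-8\right)^{2}\right) = 143 - \left(107 - 64\right) = 143 - 43 = 100$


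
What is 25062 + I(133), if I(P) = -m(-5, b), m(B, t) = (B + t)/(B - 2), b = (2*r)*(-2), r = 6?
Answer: 175405/7 ≈ 25058.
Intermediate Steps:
b = -24 (b = (2*6)*(-2) = 12*(-2) = -24)
m(B, t) = (B + t)/(-2 + B)
I(P) = -29/7 (I(P) = -(-5 - 24)/(-2 - 5) = -(-29)/(-7) = -(-1)*(-29)/7 = -1*29/7 = -29/7)
25062 + I(133) = 25062 - 29/7 = 175405/7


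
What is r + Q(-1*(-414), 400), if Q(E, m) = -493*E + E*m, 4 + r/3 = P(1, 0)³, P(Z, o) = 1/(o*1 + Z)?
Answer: -38511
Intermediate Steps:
P(Z, o) = 1/(Z + o) (P(Z, o) = 1/(o + Z) = 1/(Z + o))
r = -9 (r = -12 + 3*(1/(1 + 0))³ = -12 + 3*(1/1)³ = -12 + 3*1³ = -12 + 3*1 = -12 + 3 = -9)
r + Q(-1*(-414), 400) = -9 + (-1*(-414))*(-493 + 400) = -9 + 414*(-93) = -9 - 38502 = -38511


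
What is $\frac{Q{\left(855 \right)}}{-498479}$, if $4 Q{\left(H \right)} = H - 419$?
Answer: $- \frac{109}{498479} \approx -0.00021867$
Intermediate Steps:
$Q{\left(H \right)} = - \frac{419}{4} + \frac{H}{4}$ ($Q{\left(H \right)} = \frac{H - 419}{4} = \frac{-419 + H}{4} = - \frac{419}{4} + \frac{H}{4}$)
$\frac{Q{\left(855 \right)}}{-498479} = \frac{- \frac{419}{4} + \frac{1}{4} \cdot 855}{-498479} = \left(- \frac{419}{4} + \frac{855}{4}\right) \left(- \frac{1}{498479}\right) = 109 \left(- \frac{1}{498479}\right) = - \frac{109}{498479}$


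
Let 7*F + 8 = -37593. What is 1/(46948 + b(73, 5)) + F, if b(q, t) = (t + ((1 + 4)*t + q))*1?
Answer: -1769164644/329357 ≈ -5371.6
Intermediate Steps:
F = -37601/7 (F = -8/7 + (1/7)*(-37593) = -8/7 - 37593/7 = -37601/7 ≈ -5371.6)
b(q, t) = q + 6*t (b(q, t) = (t + (5*t + q))*1 = (t + (q + 5*t))*1 = (q + 6*t)*1 = q + 6*t)
1/(46948 + b(73, 5)) + F = 1/(46948 + (73 + 6*5)) - 37601/7 = 1/(46948 + (73 + 30)) - 37601/7 = 1/(46948 + 103) - 37601/7 = 1/47051 - 37601/7 = -1769164644/329357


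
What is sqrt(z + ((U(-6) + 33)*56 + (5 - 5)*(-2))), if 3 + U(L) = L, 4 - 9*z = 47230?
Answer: I*sqrt(35130)/3 ≈ 62.477*I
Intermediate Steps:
z = -15742/3 (z = 4/9 - 1/9*47230 = 4/9 - 47230/9 = -15742/3 ≈ -5247.3)
U(L) = -3 + L
sqrt(z + ((U(-6) + 33)*56 + (5 - 5)*(-2))) = sqrt(-15742/3 + (((-3 - 6) + 33)*56 + (5 - 5)*(-2))) = sqrt(-15742/3 + ((-9 + 33)*56 + 0*(-2))) = sqrt(-15742/3 + (24*56 + 0)) = sqrt(-15742/3 + (1344 + 0)) = sqrt(-15742/3 + 1344) = sqrt(-11710/3) = I*sqrt(35130)/3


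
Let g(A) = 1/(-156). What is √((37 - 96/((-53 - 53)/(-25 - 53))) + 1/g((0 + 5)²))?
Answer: 23*I*√1007/53 ≈ 13.771*I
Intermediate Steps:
g(A) = -1/156
√((37 - 96/((-53 - 53)/(-25 - 53))) + 1/g((0 + 5)²)) = √((37 - 96/((-53 - 53)/(-25 - 53))) + 1/(-1/156)) = √((37 - 96/(-106/(-78))) - 156) = √((37 - 96/(-106*(-1/78))) - 156) = √((37 - 96/(53/39)) - 156) = √((37 + (39/53)*(-96)) - 156) = √((37 - 3744/53) - 156) = √(-1783/53 - 156) = √(-10051/53) = 23*I*√1007/53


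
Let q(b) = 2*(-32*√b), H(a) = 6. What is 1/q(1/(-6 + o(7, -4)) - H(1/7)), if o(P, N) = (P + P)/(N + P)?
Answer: I*√3/288 ≈ 0.0060141*I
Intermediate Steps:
o(P, N) = 2*P/(N + P) (o(P, N) = (2*P)/(N + P) = 2*P/(N + P))
q(b) = -64*√b
1/q(1/(-6 + o(7, -4)) - H(1/7)) = 1/(-64*√(1/(-6 + 2*7/(-4 + 7)) - 1*6)) = 1/(-64*√(1/(-6 + 2*7/3) - 6)) = 1/(-64*√(1/(-6 + 2*7*(⅓)) - 6)) = 1/(-64*√(1/(-6 + 14/3) - 6)) = 1/(-64*√(1/(-4/3) - 6)) = 1/(-64*√(-¾ - 6)) = 1/(-96*I*√3) = I*√3/288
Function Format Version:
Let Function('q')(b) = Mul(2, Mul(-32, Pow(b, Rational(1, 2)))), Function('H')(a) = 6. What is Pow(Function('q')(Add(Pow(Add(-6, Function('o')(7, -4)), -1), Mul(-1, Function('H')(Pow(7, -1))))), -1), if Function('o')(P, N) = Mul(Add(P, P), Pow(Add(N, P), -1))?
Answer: Mul(Rational(1, 288), I, Pow(3, Rational(1, 2))) ≈ Mul(0.0060141, I)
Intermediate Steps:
Function('o')(P, N) = Mul(2, P, Pow(Add(N, P), -1)) (Function('o')(P, N) = Mul(Mul(2, P), Pow(Add(N, P), -1)) = Mul(2, P, Pow(Add(N, P), -1)))
Function('q')(b) = Mul(-64, Pow(b, Rational(1, 2)))
Pow(Function('q')(Add(Pow(Add(-6, Function('o')(7, -4)), -1), Mul(-1, Function('H')(Pow(7, -1))))), -1) = Pow(Mul(-64, Pow(Add(Pow(Add(-6, Mul(2, 7, Pow(Add(-4, 7), -1))), -1), Mul(-1, 6)), Rational(1, 2))), -1) = Pow(Mul(-64, Pow(Add(Pow(Add(-6, Mul(2, 7, Pow(3, -1))), -1), -6), Rational(1, 2))), -1) = Pow(Mul(-64, Pow(Add(Pow(Add(-6, Mul(2, 7, Rational(1, 3))), -1), -6), Rational(1, 2))), -1) = Pow(Mul(-64, Pow(Add(Pow(Add(-6, Rational(14, 3)), -1), -6), Rational(1, 2))), -1) = Pow(Mul(-64, Pow(Add(Pow(Rational(-4, 3), -1), -6), Rational(1, 2))), -1) = Pow(Mul(-64, Pow(Add(Rational(-3, 4), -6), Rational(1, 2))), -1) = Pow(Mul(-64, Pow(Rational(-27, 4), Rational(1, 2))), -1) = Pow(Mul(-64, Mul(Rational(3, 2), I, Pow(3, Rational(1, 2)))), -1) = Pow(Mul(-96, I, Pow(3, Rational(1, 2))), -1) = Mul(Rational(1, 288), I, Pow(3, Rational(1, 2)))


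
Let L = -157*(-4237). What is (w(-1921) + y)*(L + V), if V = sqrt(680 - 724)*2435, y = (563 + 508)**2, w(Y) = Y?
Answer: 761744130080 + 5576734400*I*sqrt(11) ≈ 7.6174e+11 + 1.8496e+10*I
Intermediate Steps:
y = 1147041 (y = 1071**2 = 1147041)
V = 4870*I*sqrt(11) (V = sqrt(-44)*2435 = (2*I*sqrt(11))*2435 = 4870*I*sqrt(11) ≈ 16152.0*I)
L = 665209
(w(-1921) + y)*(L + V) = (-1921 + 1147041)*(665209 + 4870*I*sqrt(11)) = 1145120*(665209 + 4870*I*sqrt(11)) = 761744130080 + 5576734400*I*sqrt(11)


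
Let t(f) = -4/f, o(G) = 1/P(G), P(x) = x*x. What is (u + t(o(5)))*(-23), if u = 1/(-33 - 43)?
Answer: 174823/76 ≈ 2300.3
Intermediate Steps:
P(x) = x²
o(G) = G⁻² (o(G) = 1/(G²) = G⁻²)
u = -1/76 (u = 1/(-76) = -1/76 ≈ -0.013158)
(u + t(o(5)))*(-23) = (-1/76 - 4/(5⁻²))*(-23) = (-1/76 - 4/1/25)*(-23) = (-1/76 - 4*25)*(-23) = (-1/76 - 100)*(-23) = -7601/76*(-23) = 174823/76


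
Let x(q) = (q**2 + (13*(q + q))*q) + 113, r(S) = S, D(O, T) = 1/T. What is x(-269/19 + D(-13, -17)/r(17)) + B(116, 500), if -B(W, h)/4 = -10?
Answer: 167871790593/30151081 ≈ 5567.7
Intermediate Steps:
B(W, h) = 40 (B(W, h) = -4*(-10) = 40)
x(q) = 113 + 27*q**2 (x(q) = (q**2 + (13*(2*q))*q) + 113 = (q**2 + (26*q)*q) + 113 = (q**2 + 26*q**2) + 113 = 27*q**2 + 113 = 113 + 27*q**2)
x(-269/19 + D(-13, -17)/r(17)) + B(116, 500) = (113 + 27*(-269/19 + 1/(-17*17))**2) + 40 = (113 + 27*(-269*1/19 - 1/17*1/17)**2) + 40 = (113 + 27*(-269/19 - 1/289)**2) + 40 = (113 + 27*(-77760/5491)**2) + 40 = (113 + 27*(6046617600/30151081)) + 40 = (113 + 163258675200/30151081) + 40 = 166665747353/30151081 + 40 = 167871790593/30151081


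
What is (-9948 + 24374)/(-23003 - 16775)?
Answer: -7213/19889 ≈ -0.36266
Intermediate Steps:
(-9948 + 24374)/(-23003 - 16775) = 14426/(-39778) = 14426*(-1/39778) = -7213/19889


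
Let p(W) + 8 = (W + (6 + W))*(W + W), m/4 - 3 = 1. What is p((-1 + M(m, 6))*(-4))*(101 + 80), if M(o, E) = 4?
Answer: 76744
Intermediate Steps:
m = 16 (m = 12 + 4*1 = 12 + 4 = 16)
p(W) = -8 + 2*W*(6 + 2*W) (p(W) = -8 + (W + (6 + W))*(W + W) = -8 + (6 + 2*W)*(2*W) = -8 + 2*W*(6 + 2*W))
p((-1 + M(m, 6))*(-4))*(101 + 80) = (-8 + 4*((-1 + 4)*(-4))**2 + 12*((-1 + 4)*(-4)))*(101 + 80) = (-8 + 4*(3*(-4))**2 + 12*(3*(-4)))*181 = (-8 + 4*(-12)**2 + 12*(-12))*181 = (-8 + 4*144 - 144)*181 = (-8 + 576 - 144)*181 = 424*181 = 76744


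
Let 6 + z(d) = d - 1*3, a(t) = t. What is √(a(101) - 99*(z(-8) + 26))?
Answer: I*√790 ≈ 28.107*I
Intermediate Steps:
z(d) = -9 + d (z(d) = -6 + (d - 1*3) = -6 + (d - 3) = -6 + (-3 + d) = -9 + d)
√(a(101) - 99*(z(-8) + 26)) = √(101 - 99*((-9 - 8) + 26)) = √(101 - 99*(-17 + 26)) = √(101 - 99*9) = √(101 - 891) = √(-790) = I*√790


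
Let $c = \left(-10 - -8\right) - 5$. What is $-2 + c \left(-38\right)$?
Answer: $264$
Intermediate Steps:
$c = -7$ ($c = \left(-10 + 8\right) - 5 = -2 - 5 = -7$)
$-2 + c \left(-38\right) = -2 - -266 = -2 + 266 = 264$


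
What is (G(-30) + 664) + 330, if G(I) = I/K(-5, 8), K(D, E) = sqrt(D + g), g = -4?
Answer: 994 + 10*I ≈ 994.0 + 10.0*I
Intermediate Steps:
K(D, E) = sqrt(-4 + D) (K(D, E) = sqrt(D - 4) = sqrt(-4 + D))
G(I) = -I*I/3 (G(I) = I/(sqrt(-4 - 5)) = I/(sqrt(-9)) = I/((3*I)) = I*(-I/3) = -I*I/3)
(G(-30) + 664) + 330 = (-1/3*I*(-30) + 664) + 330 = (10*I + 664) + 330 = (664 + 10*I) + 330 = 994 + 10*I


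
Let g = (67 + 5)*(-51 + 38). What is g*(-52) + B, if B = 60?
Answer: 48732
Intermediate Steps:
g = -936 (g = 72*(-13) = -936)
g*(-52) + B = -936*(-52) + 60 = 48672 + 60 = 48732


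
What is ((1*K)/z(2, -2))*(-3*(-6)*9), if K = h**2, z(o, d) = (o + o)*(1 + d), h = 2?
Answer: -162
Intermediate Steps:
z(o, d) = 2*o*(1 + d) (z(o, d) = (2*o)*(1 + d) = 2*o*(1 + d))
K = 4 (K = 2**2 = 4)
((1*K)/z(2, -2))*(-3*(-6)*9) = ((1*4)/((2*2*(1 - 2))))*(-3*(-6)*9) = (4/((2*2*(-1))))*(18*9) = (4/(-4))*162 = (4*(-1/4))*162 = -1*162 = -162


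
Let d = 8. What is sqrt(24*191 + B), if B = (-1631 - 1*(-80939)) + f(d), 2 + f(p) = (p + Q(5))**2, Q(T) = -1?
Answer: sqrt(83939) ≈ 289.72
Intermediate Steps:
f(p) = -2 + (-1 + p)**2 (f(p) = -2 + (p - 1)**2 = -2 + (-1 + p)**2)
B = 79355 (B = (-1631 - 1*(-80939)) + (-2 + (-1 + 8)**2) = (-1631 + 80939) + (-2 + 7**2) = 79308 + (-2 + 49) = 79308 + 47 = 79355)
sqrt(24*191 + B) = sqrt(24*191 + 79355) = sqrt(4584 + 79355) = sqrt(83939)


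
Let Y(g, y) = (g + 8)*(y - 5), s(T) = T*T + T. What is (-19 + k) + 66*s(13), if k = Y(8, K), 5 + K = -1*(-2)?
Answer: 11865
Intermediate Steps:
s(T) = T + T² (s(T) = T² + T = T + T²)
K = -3 (K = -5 - 1*(-2) = -5 + 2 = -3)
Y(g, y) = (-5 + y)*(8 + g) (Y(g, y) = (8 + g)*(-5 + y) = (-5 + y)*(8 + g))
k = -128 (k = -40 - 5*8 + 8*(-3) + 8*(-3) = -40 - 40 - 24 - 24 = -128)
(-19 + k) + 66*s(13) = (-19 - 128) + 66*(13*(1 + 13)) = -147 + 66*(13*14) = -147 + 66*182 = -147 + 12012 = 11865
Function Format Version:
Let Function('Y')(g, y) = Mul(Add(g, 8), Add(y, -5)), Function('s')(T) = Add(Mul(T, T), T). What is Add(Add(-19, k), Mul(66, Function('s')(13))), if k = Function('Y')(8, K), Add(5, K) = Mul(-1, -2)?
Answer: 11865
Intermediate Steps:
Function('s')(T) = Add(T, Pow(T, 2)) (Function('s')(T) = Add(Pow(T, 2), T) = Add(T, Pow(T, 2)))
K = -3 (K = Add(-5, Mul(-1, -2)) = Add(-5, 2) = -3)
Function('Y')(g, y) = Mul(Add(-5, y), Add(8, g)) (Function('Y')(g, y) = Mul(Add(8, g), Add(-5, y)) = Mul(Add(-5, y), Add(8, g)))
k = -128 (k = Add(-40, Mul(-5, 8), Mul(8, -3), Mul(8, -3)) = Add(-40, -40, -24, -24) = -128)
Add(Add(-19, k), Mul(66, Function('s')(13))) = Add(Add(-19, -128), Mul(66, Mul(13, Add(1, 13)))) = Add(-147, Mul(66, Mul(13, 14))) = Add(-147, Mul(66, 182)) = Add(-147, 12012) = 11865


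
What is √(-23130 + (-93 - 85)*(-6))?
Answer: I*√22062 ≈ 148.53*I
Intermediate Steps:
√(-23130 + (-93 - 85)*(-6)) = √(-23130 - 178*(-6)) = √(-23130 + 1068) = √(-22062) = I*√22062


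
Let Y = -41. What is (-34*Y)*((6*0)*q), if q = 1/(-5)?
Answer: 0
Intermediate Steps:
q = -1/5 ≈ -0.20000
(-34*Y)*((6*0)*q) = (-34*(-41))*((6*0)*(-1/5)) = 1394*(0*(-1/5)) = 1394*0 = 0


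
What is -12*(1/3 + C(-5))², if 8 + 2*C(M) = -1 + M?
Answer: -1600/3 ≈ -533.33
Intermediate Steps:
C(M) = -9/2 + M/2 (C(M) = -4 + (-1 + M)/2 = -4 + (-½ + M/2) = -9/2 + M/2)
-12*(1/3 + C(-5))² = -12*(1/3 + (-9/2 + (½)*(-5)))² = -12*(⅓ + (-9/2 - 5/2))² = -12*(⅓ - 7)² = -12*(-20/3)² = -12*400/9 = -1600/3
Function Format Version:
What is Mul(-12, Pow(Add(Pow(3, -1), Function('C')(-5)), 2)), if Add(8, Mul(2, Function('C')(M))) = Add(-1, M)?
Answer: Rational(-1600, 3) ≈ -533.33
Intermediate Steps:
Function('C')(M) = Add(Rational(-9, 2), Mul(Rational(1, 2), M)) (Function('C')(M) = Add(-4, Mul(Rational(1, 2), Add(-1, M))) = Add(-4, Add(Rational(-1, 2), Mul(Rational(1, 2), M))) = Add(Rational(-9, 2), Mul(Rational(1, 2), M)))
Mul(-12, Pow(Add(Pow(3, -1), Function('C')(-5)), 2)) = Mul(-12, Pow(Add(Pow(3, -1), Add(Rational(-9, 2), Mul(Rational(1, 2), -5))), 2)) = Mul(-12, Pow(Add(Rational(1, 3), Add(Rational(-9, 2), Rational(-5, 2))), 2)) = Mul(-12, Pow(Add(Rational(1, 3), -7), 2)) = Mul(-12, Pow(Rational(-20, 3), 2)) = Mul(-12, Rational(400, 9)) = Rational(-1600, 3)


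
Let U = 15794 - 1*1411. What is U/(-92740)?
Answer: -14383/92740 ≈ -0.15509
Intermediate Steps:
U = 14383 (U = 15794 - 1411 = 14383)
U/(-92740) = 14383/(-92740) = 14383*(-1/92740) = -14383/92740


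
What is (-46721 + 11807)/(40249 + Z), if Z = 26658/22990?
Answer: -200668215/231337792 ≈ -0.86742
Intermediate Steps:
Z = 13329/11495 (Z = 26658*(1/22990) = 13329/11495 ≈ 1.1595)
(-46721 + 11807)/(40249 + Z) = (-46721 + 11807)/(40249 + 13329/11495) = -34914/462675584/11495 = -34914*11495/462675584 = -200668215/231337792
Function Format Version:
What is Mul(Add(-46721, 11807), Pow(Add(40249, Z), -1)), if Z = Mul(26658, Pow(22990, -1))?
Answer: Rational(-200668215, 231337792) ≈ -0.86742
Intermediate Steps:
Z = Rational(13329, 11495) (Z = Mul(26658, Rational(1, 22990)) = Rational(13329, 11495) ≈ 1.1595)
Mul(Add(-46721, 11807), Pow(Add(40249, Z), -1)) = Mul(Add(-46721, 11807), Pow(Add(40249, Rational(13329, 11495)), -1)) = Mul(-34914, Pow(Rational(462675584, 11495), -1)) = Mul(-34914, Rational(11495, 462675584)) = Rational(-200668215, 231337792)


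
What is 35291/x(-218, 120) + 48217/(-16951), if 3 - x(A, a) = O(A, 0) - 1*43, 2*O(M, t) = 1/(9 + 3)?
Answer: 14304042433/18696953 ≈ 765.05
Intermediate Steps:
O(M, t) = 1/24 (O(M, t) = 1/(2*(9 + 3)) = (1/2)/12 = (1/2)*(1/12) = 1/24)
x(A, a) = 1103/24 (x(A, a) = 3 - (1/24 - 1*43) = 3 - (1/24 - 43) = 3 - 1*(-1031/24) = 3 + 1031/24 = 1103/24)
35291/x(-218, 120) + 48217/(-16951) = 35291/(1103/24) + 48217/(-16951) = 35291*(24/1103) + 48217*(-1/16951) = 846984/1103 - 48217/16951 = 14304042433/18696953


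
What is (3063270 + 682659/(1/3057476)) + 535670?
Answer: 2087217107624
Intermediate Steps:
(3063270 + 682659/(1/3057476)) + 535670 = (3063270 + 682659*3057476) + 535670 = (3063270 + 2087213508684) + 535670 = 2087216571954 + 535670 = 2087217107624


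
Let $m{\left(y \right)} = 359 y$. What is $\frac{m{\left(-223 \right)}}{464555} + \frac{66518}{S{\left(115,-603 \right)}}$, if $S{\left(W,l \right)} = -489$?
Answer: $- \frac{30940417363}{227167395} \approx -136.2$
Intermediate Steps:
$\frac{m{\left(-223 \right)}}{464555} + \frac{66518}{S{\left(115,-603 \right)}} = \frac{359 \left(-223\right)}{464555} + \frac{66518}{-489} = \left(-80057\right) \frac{1}{464555} + 66518 \left(- \frac{1}{489}\right) = - \frac{80057}{464555} - \frac{66518}{489} = - \frac{30940417363}{227167395}$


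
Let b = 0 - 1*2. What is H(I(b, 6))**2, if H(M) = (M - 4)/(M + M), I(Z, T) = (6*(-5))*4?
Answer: 961/3600 ≈ 0.26694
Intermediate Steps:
b = -2 (b = 0 - 2 = -2)
I(Z, T) = -120 (I(Z, T) = -30*4 = -120)
H(M) = (-4 + M)/(2*M) (H(M) = (-4 + M)/((2*M)) = (-4 + M)*(1/(2*M)) = (-4 + M)/(2*M))
H(I(b, 6))**2 = ((1/2)*(-4 - 120)/(-120))**2 = ((1/2)*(-1/120)*(-124))**2 = (31/60)**2 = 961/3600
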